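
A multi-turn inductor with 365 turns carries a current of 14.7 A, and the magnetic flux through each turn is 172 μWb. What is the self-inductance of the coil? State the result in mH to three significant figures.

Self-inductance is defined by L = NΦ_B/I (flux linkage over current).
L = (365)(1.720×10^-4 Wb)/(14.7 A) = 4.271×10^-3 H.

L ≈ 4.27 mH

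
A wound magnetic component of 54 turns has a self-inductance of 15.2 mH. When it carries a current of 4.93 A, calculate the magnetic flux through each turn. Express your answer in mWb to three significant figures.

From L = NΦ_B/I, the flux per turn is Φ_B = LI/N.
Φ_B = (1.520×10^-2 H)(4.93 A)/54 = 1.388×10^-3 Wb.

Φ_B ≈ 1.39 mWb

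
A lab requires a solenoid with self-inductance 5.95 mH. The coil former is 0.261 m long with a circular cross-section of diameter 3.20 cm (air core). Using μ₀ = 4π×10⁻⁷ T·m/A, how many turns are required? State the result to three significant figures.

N ≈ 1240 turns

A = π(d/2)² = π(1.600×10^-2 m)² = 8.042×10^-4 m².
From L = μ₀N²A/ℓ, N = √(Lℓ / (μ₀A)).
N = √[(5.950×10^-3)(0.261) / ((4π×10⁻⁷)×8.042×10^-4)] = √(1.537×10^6) ≈ 1239.6.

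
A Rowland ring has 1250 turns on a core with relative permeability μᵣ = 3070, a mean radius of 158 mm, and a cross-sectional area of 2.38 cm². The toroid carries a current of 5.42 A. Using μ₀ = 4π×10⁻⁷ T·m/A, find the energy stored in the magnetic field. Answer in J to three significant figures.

L = μ₀μᵣN²A/(2πR) = (4π×10⁻⁷)(3070)(1250)²(2.380×10^-4)/(2π×0.158) = 1.445 H.
U = ½LI² = ½(1.445)(5.42)² = 21.23 J.

U ≈ 21.2 J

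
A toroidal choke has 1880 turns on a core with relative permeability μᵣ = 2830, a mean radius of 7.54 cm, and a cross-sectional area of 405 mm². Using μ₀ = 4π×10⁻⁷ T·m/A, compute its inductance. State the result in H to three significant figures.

For a thin toroid, L = μ₀μᵣN²A/(2πR).
L = (4π×10⁻⁷)(2830)(1880)²(4.050×10^-4) / (2π×7.540×10^-2 m) = 10.745 H.

L ≈ 10.7 H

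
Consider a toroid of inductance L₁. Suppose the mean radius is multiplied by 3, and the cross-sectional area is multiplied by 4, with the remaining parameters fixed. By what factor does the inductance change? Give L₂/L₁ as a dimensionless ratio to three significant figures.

L₂/L₁ = 1.33

For a toroid, L ∝ μᵣN²A/R.
L₂/L₁ = (3)^-1 × (4) = 1.33.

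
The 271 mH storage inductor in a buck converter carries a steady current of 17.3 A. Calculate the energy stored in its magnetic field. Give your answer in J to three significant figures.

U ≈ 40.6 J

Stored magnetic energy: U = ½LI².
U = ½(0.271 H)(17.3 A)² = 40.55 J.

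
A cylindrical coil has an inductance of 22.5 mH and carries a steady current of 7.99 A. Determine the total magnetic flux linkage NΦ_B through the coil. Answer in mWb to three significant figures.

From L = NΦ_B/I, the flux linkage is NΦ_B = LI.
NΦ_B = (2.250×10^-2 H)(7.99 A) = 0.1798 Wb.

NΦ_B ≈ 180 mWb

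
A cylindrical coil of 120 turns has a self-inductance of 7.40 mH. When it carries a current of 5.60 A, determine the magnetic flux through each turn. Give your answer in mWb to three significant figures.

Φ_B ≈ 0.345 mWb

From L = NΦ_B/I, the flux per turn is Φ_B = LI/N.
Φ_B = (7.400×10^-3 H)(5.60 A)/120 = 3.453×10^-4 Wb.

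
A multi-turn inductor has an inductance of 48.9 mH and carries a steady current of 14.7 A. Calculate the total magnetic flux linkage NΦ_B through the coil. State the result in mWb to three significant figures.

NΦ_B ≈ 719 mWb

From L = NΦ_B/I, the flux linkage is NΦ_B = LI.
NΦ_B = (4.890×10^-2 H)(14.7 A) = 0.7188 Wb.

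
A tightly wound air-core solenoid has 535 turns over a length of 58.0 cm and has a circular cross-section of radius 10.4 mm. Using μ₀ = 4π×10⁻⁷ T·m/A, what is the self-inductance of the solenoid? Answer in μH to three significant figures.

L ≈ 211 μH

A = πr² = π(1.040×10^-2 m)² = 3.398×10^-4 m².
For a long solenoid, L = μ₀N²A/ℓ.
L = (4π×10⁻⁷)(535)²(3.398×10^-4)/(0.58 m) = 2.107×10^-4 H.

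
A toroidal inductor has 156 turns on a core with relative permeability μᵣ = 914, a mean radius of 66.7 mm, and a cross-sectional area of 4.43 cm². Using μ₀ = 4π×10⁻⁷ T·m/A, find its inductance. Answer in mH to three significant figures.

For a thin toroid, L = μ₀μᵣN²A/(2πR).
L = (4π×10⁻⁷)(914)(156)²(4.430×10^-4) / (2π×6.670×10^-2 m) = 2.9546×10^-2 H.

L ≈ 29.5 mH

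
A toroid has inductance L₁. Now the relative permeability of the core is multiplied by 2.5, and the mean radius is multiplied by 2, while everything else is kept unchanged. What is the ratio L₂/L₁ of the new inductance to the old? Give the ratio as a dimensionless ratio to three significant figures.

For a toroid, L ∝ μᵣN²A/R.
L₂/L₁ = (2.5) × (2)^-1 = 1.25.

L₂/L₁ = 1.25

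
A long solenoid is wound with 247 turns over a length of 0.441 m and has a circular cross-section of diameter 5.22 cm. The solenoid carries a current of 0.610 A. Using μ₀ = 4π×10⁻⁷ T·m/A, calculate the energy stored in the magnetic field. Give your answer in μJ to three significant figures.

U ≈ 69.2 μJ

A = π(d/2)² = π(2.610×10^-2 m)² = 2.140×10^-3 m².
L = μ₀N²A/ℓ = (4π×10⁻⁷)(247)²(2.140×10^-3)/(0.441) = 3.720×10^-4 H.
U = ½LI² = ½(3.720×10^-4)(0.610)² = 6.922×10^-5 J.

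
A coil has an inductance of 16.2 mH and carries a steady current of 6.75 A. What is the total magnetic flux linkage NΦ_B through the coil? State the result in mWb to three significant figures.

From L = NΦ_B/I, the flux linkage is NΦ_B = LI.
NΦ_B = (1.620×10^-2 H)(6.75 A) = 0.1093 Wb.

NΦ_B ≈ 109 mWb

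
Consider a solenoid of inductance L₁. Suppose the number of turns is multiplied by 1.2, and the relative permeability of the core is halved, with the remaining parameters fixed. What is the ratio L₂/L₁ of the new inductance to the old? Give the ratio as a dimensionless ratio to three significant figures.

L₂/L₁ = 0.720

For a solenoid, L ∝ μᵣN²A/ℓ.
L₂/L₁ = (1.2)^2 × (0.5) = 0.720.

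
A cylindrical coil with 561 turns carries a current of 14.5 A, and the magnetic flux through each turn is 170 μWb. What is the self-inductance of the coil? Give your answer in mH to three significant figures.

Self-inductance is defined by L = NΦ_B/I (flux linkage over current).
L = (561)(1.700×10^-4 Wb)/(14.5 A) = 6.577×10^-3 H.

L ≈ 6.58 mH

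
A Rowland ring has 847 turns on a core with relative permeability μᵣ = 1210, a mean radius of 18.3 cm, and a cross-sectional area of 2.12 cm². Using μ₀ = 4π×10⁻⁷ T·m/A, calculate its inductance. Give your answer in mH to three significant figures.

For a thin toroid, L = μ₀μᵣN²A/(2πR).
L = (4π×10⁻⁷)(1210)(847)²(2.120×10^-4) / (2π×0.183 m) = 0.2011 H.

L ≈ 201 mH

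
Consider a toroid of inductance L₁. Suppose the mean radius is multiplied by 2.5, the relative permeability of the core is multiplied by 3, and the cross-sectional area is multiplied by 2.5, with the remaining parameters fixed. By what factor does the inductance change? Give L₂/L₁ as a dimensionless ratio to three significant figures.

For a toroid, L ∝ μᵣN²A/R.
L₂/L₁ = (2.5)^-1 × (3) × (2.5) = 3.00.

L₂/L₁ = 3.00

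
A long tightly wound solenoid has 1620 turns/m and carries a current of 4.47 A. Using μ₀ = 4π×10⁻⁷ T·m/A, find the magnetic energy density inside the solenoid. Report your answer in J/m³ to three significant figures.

u ≈ 32.9 J/m³

B = μ₀nI = (4π×10⁻⁷)(1.620×10^3)(4.47) = 9.100×10^-3 T.
u = B²/(2μ₀) = (9.100×10^-3)²/(2×4π×10⁻⁷) = 32.948 J/m³.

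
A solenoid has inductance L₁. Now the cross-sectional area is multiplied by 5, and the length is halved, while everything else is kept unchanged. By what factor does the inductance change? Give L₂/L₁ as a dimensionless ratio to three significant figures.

For a solenoid, L ∝ μᵣN²A/ℓ.
L₂/L₁ = (5) × (0.5)^-1 = 10.0.

L₂/L₁ = 10.0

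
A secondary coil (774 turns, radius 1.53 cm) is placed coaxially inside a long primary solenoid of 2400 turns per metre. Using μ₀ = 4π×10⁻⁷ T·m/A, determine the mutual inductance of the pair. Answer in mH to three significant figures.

The outer solenoid produces a uniform field B₁ = μ₀n₁I₁ across the inner coil,
so the flux linkage is N₂Φ = N₂B₁A₂ = μ₀n₁N₂A₂·I₁, giving M = μ₀n₁N₂A₂.
A₂ = πr² = π(1.530×10^-2 m)² = 7.354×10^-4 m².
M = (4π×10⁻⁷)(2400)(774)(7.354×10^-4) = 1.717×10^-3 H.

M ≈ 1.72 mH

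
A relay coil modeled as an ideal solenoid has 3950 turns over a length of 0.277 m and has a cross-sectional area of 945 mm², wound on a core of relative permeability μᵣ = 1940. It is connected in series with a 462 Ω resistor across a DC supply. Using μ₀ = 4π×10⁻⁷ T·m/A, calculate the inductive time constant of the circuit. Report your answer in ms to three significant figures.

A = 945 mm² = 9.450×10^-4 m².
L = μ₀μᵣN²A/ℓ = (4π×10⁻⁷)(1940)(3950)²(9.450×10^-4)/(0.277) = 129.8 H.
τ = L/R = (129.8)/(462) = 0.2809 s.

τ ≈ 281 ms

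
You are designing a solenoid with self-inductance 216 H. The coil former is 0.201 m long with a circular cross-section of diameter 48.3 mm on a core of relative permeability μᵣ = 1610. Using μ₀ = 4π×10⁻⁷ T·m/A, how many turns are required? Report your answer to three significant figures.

N ≈ 3420 turns

A = π(d/2)² = π(2.415×10^-2 m)² = 1.832×10^-3 m².
From L = μ₀μᵣN²A/ℓ, N = √(Lℓ / (μ₀μᵣA)).
N = √[(216)(0.201) / ((4π×10⁻⁷)(1610)×1.832×10^-3)] = √(1.171×10^7) ≈ 3422.3.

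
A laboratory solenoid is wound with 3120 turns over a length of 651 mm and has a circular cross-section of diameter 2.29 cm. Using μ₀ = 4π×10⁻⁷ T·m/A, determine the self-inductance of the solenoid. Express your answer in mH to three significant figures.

L ≈ 7.74 mH

A = π(d/2)² = π(1.145×10^-2 m)² = 4.119×10^-4 m².
For a long solenoid, L = μ₀N²A/ℓ.
L = (4π×10⁻⁷)(3120)²(4.119×10^-4)/(0.651 m) = 7.739×10^-3 H.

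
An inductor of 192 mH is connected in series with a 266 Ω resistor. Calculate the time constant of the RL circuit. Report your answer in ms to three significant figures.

τ = L/R = (0.192 H)/(266 Ω) = 7.218×10^-4 s.

τ ≈ 0.722 ms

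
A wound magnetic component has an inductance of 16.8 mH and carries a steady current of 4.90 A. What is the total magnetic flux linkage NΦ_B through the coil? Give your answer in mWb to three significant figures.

From L = NΦ_B/I, the flux linkage is NΦ_B = LI.
NΦ_B = (1.680×10^-2 H)(4.90 A) = 8.232×10^-2 Wb.

NΦ_B ≈ 82.3 mWb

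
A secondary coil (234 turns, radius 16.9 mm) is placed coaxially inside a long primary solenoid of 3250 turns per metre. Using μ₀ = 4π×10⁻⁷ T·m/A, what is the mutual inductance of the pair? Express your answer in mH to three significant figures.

The outer solenoid produces a uniform field B₁ = μ₀n₁I₁ across the inner coil,
so the flux linkage is N₂Φ = N₂B₁A₂ = μ₀n₁N₂A₂·I₁, giving M = μ₀n₁N₂A₂.
A₂ = πr² = π(1.690×10^-2 m)² = 8.973×10^-4 m².
M = (4π×10⁻⁷)(3250)(234)(8.973×10^-4) = 8.57497×10^-4 H.

M ≈ 0.857 mH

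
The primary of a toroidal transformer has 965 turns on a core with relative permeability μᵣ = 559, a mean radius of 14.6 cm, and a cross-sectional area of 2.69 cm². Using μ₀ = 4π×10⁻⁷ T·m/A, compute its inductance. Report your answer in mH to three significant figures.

L ≈ 192 mH

For a thin toroid, L = μ₀μᵣN²A/(2πR).
L = (4π×10⁻⁷)(559)(965)²(2.690×10^-4) / (2π×0.146 m) = 0.1918 H.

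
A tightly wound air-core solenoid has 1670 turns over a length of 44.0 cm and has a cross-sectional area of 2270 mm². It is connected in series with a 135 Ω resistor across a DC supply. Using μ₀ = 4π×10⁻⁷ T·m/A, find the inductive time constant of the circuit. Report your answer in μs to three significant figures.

A = 2270 mm² = 2.270×10^-3 m².
L = μ₀N²A/ℓ = (4π×10⁻⁷)(1670)²(2.270×10^-3)/(0.44) = 1.808×10^-2 H.
τ = L/R = (1.808×10^-2)/(135) = 1.339×10^-4 s.

τ ≈ 134 μs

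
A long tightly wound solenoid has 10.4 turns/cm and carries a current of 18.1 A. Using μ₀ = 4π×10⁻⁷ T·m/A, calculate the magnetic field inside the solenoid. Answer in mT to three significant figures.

B ≈ 23.7 mT

Inside a long solenoid, B = μ₀nI.
B = (4π×10⁻⁷)(1.040×10^3 m⁻¹)(18.1 A) = 2.365×10^-2 T.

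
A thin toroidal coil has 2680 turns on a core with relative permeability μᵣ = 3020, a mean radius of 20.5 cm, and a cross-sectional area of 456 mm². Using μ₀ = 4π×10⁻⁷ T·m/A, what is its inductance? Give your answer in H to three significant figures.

For a thin toroid, L = μ₀μᵣN²A/(2πR).
L = (4π×10⁻⁷)(3020)(2680)²(4.560×10^-4) / (2π×0.205 m) = 9.65 H.

L ≈ 9.65 H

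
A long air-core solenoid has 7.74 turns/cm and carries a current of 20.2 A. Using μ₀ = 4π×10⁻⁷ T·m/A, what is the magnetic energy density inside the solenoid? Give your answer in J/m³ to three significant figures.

u ≈ 154 J/m³

B = μ₀nI = (4π×10⁻⁷)(774)(20.2) = 1.9647×10^-2 T.
u = B²/(2μ₀) = (1.9647×10^-2)²/(2×4π×10⁻⁷) = 153.6 J/m³.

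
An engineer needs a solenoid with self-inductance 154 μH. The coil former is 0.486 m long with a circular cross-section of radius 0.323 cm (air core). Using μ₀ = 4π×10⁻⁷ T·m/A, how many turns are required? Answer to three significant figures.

A = πr² = π(3.230×10^-3 m)² = 3.278×10^-5 m².
From L = μ₀N²A/ℓ, N = √(Lℓ / (μ₀A)).
N = √[(1.540×10^-4)(0.486) / ((4π×10⁻⁷)×3.278×10^-5)] = √(1.817×10^6) ≈ 1348.0.

N ≈ 1350 turns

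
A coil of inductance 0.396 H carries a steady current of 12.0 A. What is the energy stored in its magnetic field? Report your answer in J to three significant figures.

Stored magnetic energy: U = ½LI².
U = ½(0.396 H)(12.0 A)² = 28.51 J.

U ≈ 28.5 J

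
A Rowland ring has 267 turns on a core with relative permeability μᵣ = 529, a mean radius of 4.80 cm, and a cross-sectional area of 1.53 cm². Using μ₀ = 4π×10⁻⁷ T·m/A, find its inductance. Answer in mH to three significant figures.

For a thin toroid, L = μ₀μᵣN²A/(2πR).
L = (4π×10⁻⁷)(529)(267)²(1.530×10^-4) / (2π×4.800×10^-2 m) = 2.404×10^-2 H.

L ≈ 24.0 mH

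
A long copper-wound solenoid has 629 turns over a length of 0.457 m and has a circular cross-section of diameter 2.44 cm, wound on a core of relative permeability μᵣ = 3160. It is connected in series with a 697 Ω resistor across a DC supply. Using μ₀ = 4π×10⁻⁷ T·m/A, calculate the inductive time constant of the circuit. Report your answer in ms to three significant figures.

τ ≈ 2.31 ms

A = π(d/2)² = π(1.220×10^-2 m)² = 4.676×10^-4 m².
L = μ₀μᵣN²A/ℓ = (4π×10⁻⁷)(3160)(629)²(4.676×10^-4)/(0.457) = 1.608 H.
τ = L/R = (1.608)/(697) = 2.306×10^-3 s.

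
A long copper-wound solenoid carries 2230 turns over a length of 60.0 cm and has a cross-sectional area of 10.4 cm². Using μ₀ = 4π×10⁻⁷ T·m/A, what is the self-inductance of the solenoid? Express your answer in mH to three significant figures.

A = 10.4 cm² = 1.040×10^-3 m².
For a long solenoid, L = μ₀N²A/ℓ.
L = (4π×10⁻⁷)(2230)²(1.040×10^-3)/(0.6 m) = 1.083×10^-2 H.

L ≈ 10.8 mH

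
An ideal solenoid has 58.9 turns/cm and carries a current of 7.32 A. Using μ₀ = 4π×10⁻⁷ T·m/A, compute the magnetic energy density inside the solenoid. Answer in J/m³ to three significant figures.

B = μ₀nI = (4π×10⁻⁷)(5.890×10^3)(7.32) = 5.418×10^-2 T.
u = B²/(2μ₀) = (5.418×10^-2)²/(2×4π×10⁻⁷) = 1.168×10^3 J/m³.

u ≈ 1170 J/m³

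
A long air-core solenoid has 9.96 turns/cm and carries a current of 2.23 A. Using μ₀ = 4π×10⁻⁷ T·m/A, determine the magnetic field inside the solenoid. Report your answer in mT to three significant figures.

B ≈ 2.79 mT

Inside a long solenoid, B = μ₀nI.
B = (4π×10⁻⁷)(996 m⁻¹)(2.23 A) = 2.791×10^-3 T.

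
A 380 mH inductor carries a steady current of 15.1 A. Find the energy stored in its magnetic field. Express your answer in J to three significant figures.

Stored magnetic energy: U = ½LI².
U = ½(0.38 H)(15.1 A)² = 43.32 J.

U ≈ 43.3 J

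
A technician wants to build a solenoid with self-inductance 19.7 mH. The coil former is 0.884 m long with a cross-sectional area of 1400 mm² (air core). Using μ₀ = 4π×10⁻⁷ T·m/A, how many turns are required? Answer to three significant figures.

N ≈ 3150 turns

A = 1400 mm² = 1.400×10^-3 m².
From L = μ₀N²A/ℓ, N = √(Lℓ / (μ₀A)).
N = √[(1.970×10^-2)(0.884) / ((4π×10⁻⁷)×1.400×10^-3)] = √(9.899×10^6) ≈ 3146.2.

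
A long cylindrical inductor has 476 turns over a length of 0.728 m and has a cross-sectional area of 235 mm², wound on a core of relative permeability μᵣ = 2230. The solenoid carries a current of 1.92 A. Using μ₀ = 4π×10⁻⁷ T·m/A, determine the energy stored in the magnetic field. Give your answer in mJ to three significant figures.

U ≈ 378 mJ

A = 235 mm² = 2.350×10^-4 m².
L = μ₀μᵣN²A/ℓ = (4π×10⁻⁷)(2230)(476)²(2.350×10^-4)/(0.728) = 0.205 H.
U = ½LI² = ½(0.205)(1.92)² = 0.3778 J.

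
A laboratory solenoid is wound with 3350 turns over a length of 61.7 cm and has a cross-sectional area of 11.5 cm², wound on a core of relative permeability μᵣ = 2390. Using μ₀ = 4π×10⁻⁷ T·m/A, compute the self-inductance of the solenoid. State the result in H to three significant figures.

L ≈ 62.8 H

A = 11.5 cm² = 1.150×10^-3 m².
For a long solenoid, L = μ₀μᵣN²A/ℓ.
L = (4π×10⁻⁷)(2390)(3350)²(1.150×10^-3)/(0.617 m) = 62.82 H.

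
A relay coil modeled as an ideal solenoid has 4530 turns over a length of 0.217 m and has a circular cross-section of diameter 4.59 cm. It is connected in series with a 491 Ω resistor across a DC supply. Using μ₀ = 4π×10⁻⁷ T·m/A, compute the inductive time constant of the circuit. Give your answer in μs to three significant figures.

A = π(d/2)² = π(2.295×10^-2 m)² = 1.6547×10^-3 m².
L = μ₀N²A/ℓ = (4π×10⁻⁷)(4530)²(1.6547×10^-3)/(0.217) = 0.1966 H.
τ = L/R = (0.1966)/(491) = 4.0048×10^-4 s.

τ ≈ 400 μs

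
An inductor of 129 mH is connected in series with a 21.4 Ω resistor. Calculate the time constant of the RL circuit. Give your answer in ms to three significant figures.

τ = L/R = (0.129 H)/(21.4 Ω) = 6.028×10^-3 s.

τ ≈ 6.03 ms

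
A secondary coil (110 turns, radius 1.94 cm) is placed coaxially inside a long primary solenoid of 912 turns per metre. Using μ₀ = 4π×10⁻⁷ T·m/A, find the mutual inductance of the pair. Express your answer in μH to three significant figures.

M ≈ 149 μH

The outer solenoid produces a uniform field B₁ = μ₀n₁I₁ across the inner coil,
so the flux linkage is N₂Φ = N₂B₁A₂ = μ₀n₁N₂A₂·I₁, giving M = μ₀n₁N₂A₂.
A₂ = πr² = π(1.940×10^-2 m)² = 1.182×10^-3 m².
M = (4π×10⁻⁷)(912)(110)(1.182×10^-3) = 1.491×10^-4 H.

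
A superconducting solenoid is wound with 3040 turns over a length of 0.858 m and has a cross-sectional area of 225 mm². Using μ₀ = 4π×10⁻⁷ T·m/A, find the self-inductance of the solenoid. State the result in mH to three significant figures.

L ≈ 3.05 mH

A = 225 mm² = 2.250×10^-4 m².
For a long solenoid, L = μ₀N²A/ℓ.
L = (4π×10⁻⁷)(3040)²(2.250×10^-4)/(0.858 m) = 3.045×10^-3 H.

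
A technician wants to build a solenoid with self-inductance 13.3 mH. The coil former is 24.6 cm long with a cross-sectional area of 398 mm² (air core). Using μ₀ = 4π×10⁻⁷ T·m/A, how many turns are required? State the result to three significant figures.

N ≈ 2560 turns

A = 398 mm² = 3.980×10^-4 m².
From L = μ₀N²A/ℓ, N = √(Lℓ / (μ₀A)).
N = √[(1.330×10^-2)(0.246) / ((4π×10⁻⁷)×3.980×10^-4)] = √(6.542×10^6) ≈ 2557.7.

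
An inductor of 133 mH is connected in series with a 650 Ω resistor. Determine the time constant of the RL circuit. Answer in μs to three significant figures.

τ = L/R = (0.133 H)/(650 Ω) = 2.046×10^-4 s.

τ ≈ 205 μs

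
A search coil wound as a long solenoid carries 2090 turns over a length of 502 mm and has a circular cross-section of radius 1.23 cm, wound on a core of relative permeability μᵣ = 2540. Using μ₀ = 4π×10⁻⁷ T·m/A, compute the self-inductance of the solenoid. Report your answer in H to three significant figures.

L ≈ 13.2 H

A = πr² = π(1.230×10^-2 m)² = 4.753×10^-4 m².
For a long solenoid, L = μ₀μᵣN²A/ℓ.
L = (4π×10⁻⁷)(2540)(2090)²(4.753×10^-4)/(0.502 m) = 13.2 H.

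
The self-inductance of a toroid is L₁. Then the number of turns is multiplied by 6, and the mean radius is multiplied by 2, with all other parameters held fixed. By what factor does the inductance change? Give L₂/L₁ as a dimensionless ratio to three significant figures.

L₂/L₁ = 18.0

For a toroid, L ∝ μᵣN²A/R.
L₂/L₁ = (6)^2 × (2)^-1 = 18.0.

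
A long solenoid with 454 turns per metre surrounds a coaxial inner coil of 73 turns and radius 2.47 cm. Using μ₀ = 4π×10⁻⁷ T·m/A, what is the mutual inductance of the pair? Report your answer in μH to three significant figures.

M ≈ 79.8 μH

The outer solenoid produces a uniform field B₁ = μ₀n₁I₁ across the inner coil,
so the flux linkage is N₂Φ = N₂B₁A₂ = μ₀n₁N₂A₂·I₁, giving M = μ₀n₁N₂A₂.
A₂ = πr² = π(2.470×10^-2 m)² = 1.917×10^-3 m².
M = (4π×10⁻⁷)(454)(73)(1.917×10^-3) = 7.982×10^-5 H.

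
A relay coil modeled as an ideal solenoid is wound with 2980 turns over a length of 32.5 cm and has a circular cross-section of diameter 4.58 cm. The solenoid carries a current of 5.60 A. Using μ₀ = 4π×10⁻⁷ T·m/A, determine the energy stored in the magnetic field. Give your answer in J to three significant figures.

A = π(d/2)² = π(2.290×10^-2 m)² = 1.647×10^-3 m².
L = μ₀N²A/ℓ = (4π×10⁻⁷)(2980)²(1.647×10^-3)/(0.325) = 5.657×10^-2 H.
U = ½LI² = ½(5.657×10^-2)(5.60)² = 0.887 J.

U ≈ 0.887 J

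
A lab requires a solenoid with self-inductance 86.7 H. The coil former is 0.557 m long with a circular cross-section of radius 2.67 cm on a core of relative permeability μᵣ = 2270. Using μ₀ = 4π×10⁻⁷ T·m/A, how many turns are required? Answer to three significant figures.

N ≈ 2750 turns

A = πr² = π(2.670×10^-2 m)² = 2.240×10^-3 m².
From L = μ₀μᵣN²A/ℓ, N = √(Lℓ / (μ₀μᵣA)).
N = √[(86.7)(0.557) / ((4π×10⁻⁷)(2270)×2.240×10^-3)] = √(7.559×10^6) ≈ 2749.4.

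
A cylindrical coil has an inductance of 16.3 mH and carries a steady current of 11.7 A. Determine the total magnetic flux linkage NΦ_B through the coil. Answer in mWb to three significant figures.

From L = NΦ_B/I, the flux linkage is NΦ_B = LI.
NΦ_B = (1.630×10^-2 H)(11.7 A) = 0.1907 Wb.

NΦ_B ≈ 191 mWb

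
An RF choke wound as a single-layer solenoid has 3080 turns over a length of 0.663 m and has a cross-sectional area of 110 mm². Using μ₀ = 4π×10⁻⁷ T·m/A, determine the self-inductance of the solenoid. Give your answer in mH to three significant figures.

L ≈ 1.98 mH

A = 110 mm² = 1.100×10^-4 m².
For a long solenoid, L = μ₀N²A/ℓ.
L = (4π×10⁻⁷)(3080)²(1.100×10^-4)/(0.663 m) = 1.978×10^-3 H.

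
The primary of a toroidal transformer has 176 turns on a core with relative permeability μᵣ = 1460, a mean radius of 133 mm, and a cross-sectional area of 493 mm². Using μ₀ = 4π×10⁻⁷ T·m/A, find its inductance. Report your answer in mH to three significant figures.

L ≈ 33.5 mH

For a thin toroid, L = μ₀μᵣN²A/(2πR).
L = (4π×10⁻⁷)(1460)(176)²(4.930×10^-4) / (2π×0.133 m) = 3.353×10^-2 H.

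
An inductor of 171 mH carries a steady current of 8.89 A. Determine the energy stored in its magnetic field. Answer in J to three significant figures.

Stored magnetic energy: U = ½LI².
U = ½(0.171 H)(8.89 A)² = 6.757 J.

U ≈ 6.76 J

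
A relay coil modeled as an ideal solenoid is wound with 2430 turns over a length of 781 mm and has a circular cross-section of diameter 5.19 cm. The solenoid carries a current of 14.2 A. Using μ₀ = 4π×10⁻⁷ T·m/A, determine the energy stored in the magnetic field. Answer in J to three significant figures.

U ≈ 2.03 J

A = π(d/2)² = π(2.595×10^-2 m)² = 2.116×10^-3 m².
L = μ₀N²A/ℓ = (4π×10⁻⁷)(2430)²(2.116×10^-3)/(0.781) = 2.010×10^-2 H.
U = ½LI² = ½(2.010×10^-2)(14.2)² = 2.026 J.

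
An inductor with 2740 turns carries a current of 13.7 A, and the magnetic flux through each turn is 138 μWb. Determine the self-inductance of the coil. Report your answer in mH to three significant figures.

L ≈ 27.6 mH

Self-inductance is defined by L = NΦ_B/I (flux linkage over current).
L = (2740)(1.380×10^-4 Wb)/(13.7 A) = 2.760×10^-2 H.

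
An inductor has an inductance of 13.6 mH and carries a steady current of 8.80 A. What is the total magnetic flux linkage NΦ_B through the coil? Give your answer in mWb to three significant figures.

From L = NΦ_B/I, the flux linkage is NΦ_B = LI.
NΦ_B = (1.360×10^-2 H)(8.80 A) = 0.1197 Wb.

NΦ_B ≈ 120 mWb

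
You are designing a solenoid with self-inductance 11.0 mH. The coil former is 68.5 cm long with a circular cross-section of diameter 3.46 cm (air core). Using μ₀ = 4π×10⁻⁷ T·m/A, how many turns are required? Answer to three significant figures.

N ≈ 2530 turns

A = π(d/2)² = π(1.730×10^-2 m)² = 9.402×10^-4 m².
From L = μ₀N²A/ℓ, N = √(Lℓ / (μ₀A)).
N = √[(1.100×10^-2)(0.685) / ((4π×10⁻⁷)×9.402×10^-4)] = √(6.377×10^6) ≈ 2525.3.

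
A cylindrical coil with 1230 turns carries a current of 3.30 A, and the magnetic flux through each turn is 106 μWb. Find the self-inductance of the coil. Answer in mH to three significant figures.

L ≈ 39.5 mH

Self-inductance is defined by L = NΦ_B/I (flux linkage over current).
L = (1230)(1.060×10^-4 Wb)/(3.30 A) = 3.951×10^-2 H.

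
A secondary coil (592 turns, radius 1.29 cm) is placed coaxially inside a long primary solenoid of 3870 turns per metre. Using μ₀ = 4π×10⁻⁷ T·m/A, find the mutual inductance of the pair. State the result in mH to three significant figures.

The outer solenoid produces a uniform field B₁ = μ₀n₁I₁ across the inner coil,
so the flux linkage is N₂Φ = N₂B₁A₂ = μ₀n₁N₂A₂·I₁, giving M = μ₀n₁N₂A₂.
A₂ = πr² = π(1.290×10^-2 m)² = 5.228×10^-4 m².
M = (4π×10⁻⁷)(3870)(592)(5.228×10^-4) = 1.505×10^-3 H.

M ≈ 1.51 mH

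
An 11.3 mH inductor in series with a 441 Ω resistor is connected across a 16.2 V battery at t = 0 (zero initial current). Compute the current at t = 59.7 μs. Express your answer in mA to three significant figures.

I ≈ 33.2 mA

τ = L/R = 1.130×10^-2/441 = 2.562×10^-5 s; final current I_∞ = ε/R = 16.2/441 = 3.673×10^-2 A.
I(t) = I_∞(1 − e^(−t/τ)) with t/τ = 2.330.
I = (3.673×10^-2)(1 − e^(−2.330)) = 3.316×10^-2 A.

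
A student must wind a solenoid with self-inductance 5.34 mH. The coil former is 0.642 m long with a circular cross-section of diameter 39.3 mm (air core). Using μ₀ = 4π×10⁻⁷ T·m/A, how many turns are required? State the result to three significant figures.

N ≈ 1500 turns

A = π(d/2)² = π(1.965×10^-2 m)² = 1.213×10^-3 m².
From L = μ₀N²A/ℓ, N = √(Lℓ / (μ₀A)).
N = √[(5.340×10^-3)(0.642) / ((4π×10⁻⁷)×1.213×10^-3)] = √(2.249×10^6) ≈ 1499.7.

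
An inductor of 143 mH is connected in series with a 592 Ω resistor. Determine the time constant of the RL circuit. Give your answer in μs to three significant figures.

τ = L/R = (0.143 H)/(592 Ω) = 2.416×10^-4 s.

τ ≈ 242 μs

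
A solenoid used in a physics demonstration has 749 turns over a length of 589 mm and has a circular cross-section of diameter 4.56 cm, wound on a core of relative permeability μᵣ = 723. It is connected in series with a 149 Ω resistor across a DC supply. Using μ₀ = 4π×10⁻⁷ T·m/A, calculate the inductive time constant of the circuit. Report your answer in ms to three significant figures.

A = π(d/2)² = π(2.280×10^-2 m)² = 1.633×10^-3 m².
L = μ₀μᵣN²A/ℓ = (4π×10⁻⁷)(723)(749)²(1.633×10^-3)/(0.589) = 1.413 H.
τ = L/R = (1.413)/(149) = 9.4848×10^-3 s.

τ ≈ 9.48 ms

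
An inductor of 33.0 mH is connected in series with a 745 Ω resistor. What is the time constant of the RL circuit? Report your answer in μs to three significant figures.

τ ≈ 44.3 μs

τ = L/R = (3.300×10^-2 H)/(745 Ω) = 4.430×10^-5 s.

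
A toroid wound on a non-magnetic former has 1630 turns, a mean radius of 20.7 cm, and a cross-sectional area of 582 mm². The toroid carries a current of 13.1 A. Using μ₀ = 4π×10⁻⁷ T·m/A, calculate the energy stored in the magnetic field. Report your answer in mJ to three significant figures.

U ≈ 128 mJ

L = μ₀N²A/(2πR) = (4π×10⁻⁷)(1630)²(5.820×10^-4)/(2π×0.207) = 1.494×10^-3 H.
U = ½LI² = ½(1.494×10^-3)(13.1)² = 0.1282 J.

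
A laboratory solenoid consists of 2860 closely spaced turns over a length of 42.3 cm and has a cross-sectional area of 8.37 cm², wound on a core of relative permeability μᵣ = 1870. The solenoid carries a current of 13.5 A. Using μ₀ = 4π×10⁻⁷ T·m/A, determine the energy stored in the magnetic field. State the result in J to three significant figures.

A = 8.37 cm² = 8.370×10^-4 m².
L = μ₀μᵣN²A/ℓ = (4π×10⁻⁷)(1870)(2860)²(8.370×10^-4)/(0.423) = 38.03 H.
U = ½LI² = ½(38.03)(13.5)² = 3.466×10^3 J.

U ≈ 3470 J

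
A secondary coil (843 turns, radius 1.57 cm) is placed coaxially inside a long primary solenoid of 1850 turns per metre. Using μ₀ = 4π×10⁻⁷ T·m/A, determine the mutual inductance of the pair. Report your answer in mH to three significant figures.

M ≈ 1.52 mH

The outer solenoid produces a uniform field B₁ = μ₀n₁I₁ across the inner coil,
so the flux linkage is N₂Φ = N₂B₁A₂ = μ₀n₁N₂A₂·I₁, giving M = μ₀n₁N₂A₂.
A₂ = πr² = π(1.570×10^-2 m)² = 7.744×10^-4 m².
M = (4π×10⁻⁷)(1850)(843)(7.744×10^-4) = 1.518×10^-3 H.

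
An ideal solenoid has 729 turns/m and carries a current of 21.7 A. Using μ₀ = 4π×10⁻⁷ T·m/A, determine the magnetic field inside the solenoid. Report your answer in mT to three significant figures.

B ≈ 19.9 mT

Inside a long solenoid, B = μ₀nI.
B = (4π×10⁻⁷)(729 m⁻¹)(21.7 A) = 1.988×10^-2 T.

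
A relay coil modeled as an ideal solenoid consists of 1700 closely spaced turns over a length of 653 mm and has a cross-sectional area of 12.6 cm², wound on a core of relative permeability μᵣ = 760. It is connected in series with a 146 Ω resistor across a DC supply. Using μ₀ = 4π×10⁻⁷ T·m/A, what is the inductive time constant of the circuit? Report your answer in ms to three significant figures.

τ ≈ 36.5 ms

A = 12.6 cm² = 1.260×10^-3 m².
L = μ₀μᵣN²A/ℓ = (4π×10⁻⁷)(760)(1700)²(1.260×10^-3)/(0.653) = 5.326 H.
τ = L/R = (5.326)/(146) = 3.648×10^-2 s.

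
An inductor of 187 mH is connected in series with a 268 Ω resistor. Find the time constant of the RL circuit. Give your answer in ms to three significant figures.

τ = L/R = (0.187 H)/(268 Ω) = 6.978×10^-4 s.

τ ≈ 0.698 ms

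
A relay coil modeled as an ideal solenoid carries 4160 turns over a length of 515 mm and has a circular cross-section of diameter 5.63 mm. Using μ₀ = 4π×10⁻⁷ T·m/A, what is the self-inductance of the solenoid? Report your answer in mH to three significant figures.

A = π(d/2)² = π(2.815×10^-3 m)² = 2.489×10^-5 m².
For a long solenoid, L = μ₀N²A/ℓ.
L = (4π×10⁻⁷)(4160)²(2.489×10^-5)/(0.515 m) = 1.051×10^-3 H.

L ≈ 1.05 mH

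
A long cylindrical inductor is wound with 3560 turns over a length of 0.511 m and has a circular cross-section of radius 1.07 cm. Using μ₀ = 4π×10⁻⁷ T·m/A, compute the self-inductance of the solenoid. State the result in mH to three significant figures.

A = πr² = π(1.070×10^-2 m)² = 3.597×10^-4 m².
For a long solenoid, L = μ₀N²A/ℓ.
L = (4π×10⁻⁷)(3560)²(3.597×10^-4)/(0.511 m) = 1.121×10^-2 H.

L ≈ 11.2 mH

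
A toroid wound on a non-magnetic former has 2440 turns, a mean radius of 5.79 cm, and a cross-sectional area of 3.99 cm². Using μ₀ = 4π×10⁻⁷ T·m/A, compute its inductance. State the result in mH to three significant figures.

L ≈ 8.21 mH

For a thin toroid, L = μ₀N²A/(2πR).
L = (4π×10⁻⁷)(2440)²(3.990×10^-4) / (2π×5.790×10^-2 m) = 8.205×10^-3 H.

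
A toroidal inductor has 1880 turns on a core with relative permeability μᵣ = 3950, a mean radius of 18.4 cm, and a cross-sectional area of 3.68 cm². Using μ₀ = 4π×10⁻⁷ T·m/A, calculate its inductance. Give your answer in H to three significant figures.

For a thin toroid, L = μ₀μᵣN²A/(2πR).
L = (4π×10⁻⁷)(3950)(1880)²(3.680×10^-4) / (2π×0.184 m) = 5.584 H.

L ≈ 5.58 H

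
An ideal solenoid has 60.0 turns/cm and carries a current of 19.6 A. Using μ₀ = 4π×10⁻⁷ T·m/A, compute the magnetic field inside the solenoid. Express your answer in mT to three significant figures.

Inside a long solenoid, B = μ₀nI.
B = (4π×10⁻⁷)(6.000×10^3 m⁻¹)(19.6 A) = 0.1478 T.

B ≈ 148 mT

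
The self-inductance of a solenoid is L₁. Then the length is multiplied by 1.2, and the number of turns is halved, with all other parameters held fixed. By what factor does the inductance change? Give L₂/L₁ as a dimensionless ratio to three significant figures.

For a solenoid, L ∝ μᵣN²A/ℓ.
L₂/L₁ = (1.2)^-1 × (0.5)^2 = 0.208.

L₂/L₁ = 0.208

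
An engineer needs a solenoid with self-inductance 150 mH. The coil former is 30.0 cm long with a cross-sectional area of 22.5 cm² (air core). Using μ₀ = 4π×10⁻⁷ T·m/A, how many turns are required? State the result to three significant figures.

A = 22.5 cm² = 2.250×10^-3 m².
From L = μ₀N²A/ℓ, N = √(Lℓ / (μ₀A)).
N = √[(0.15)(0.3) / ((4π×10⁻⁷)×2.250×10^-3)] = √(1.592×10^7) ≈ 3989.4.

N ≈ 3990 turns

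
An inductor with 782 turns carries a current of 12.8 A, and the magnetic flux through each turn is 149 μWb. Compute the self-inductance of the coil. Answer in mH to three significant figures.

Self-inductance is defined by L = NΦ_B/I (flux linkage over current).
L = (782)(1.490×10^-4 Wb)/(12.8 A) = 9.103×10^-3 H.

L ≈ 9.10 mH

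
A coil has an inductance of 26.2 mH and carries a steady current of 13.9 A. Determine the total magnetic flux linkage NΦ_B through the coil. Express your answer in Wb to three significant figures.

NΦ_B ≈ 0.364 Wb

From L = NΦ_B/I, the flux linkage is NΦ_B = LI.
NΦ_B = (2.620×10^-2 H)(13.9 A) = 0.3642 Wb.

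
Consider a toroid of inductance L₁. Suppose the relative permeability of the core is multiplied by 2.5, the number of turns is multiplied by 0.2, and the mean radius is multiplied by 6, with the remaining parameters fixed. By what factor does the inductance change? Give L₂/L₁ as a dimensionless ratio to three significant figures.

For a toroid, L ∝ μᵣN²A/R.
L₂/L₁ = (2.5) × (0.2)^2 × (6)^-1 = 0.0167.

L₂/L₁ = 0.0167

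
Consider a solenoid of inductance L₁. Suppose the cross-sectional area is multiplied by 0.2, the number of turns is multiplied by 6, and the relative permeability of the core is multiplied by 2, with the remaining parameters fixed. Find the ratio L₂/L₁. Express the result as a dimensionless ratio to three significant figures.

For a solenoid, L ∝ μᵣN²A/ℓ.
L₂/L₁ = (0.2) × (6)^2 × (2) = 14.4.

L₂/L₁ = 14.4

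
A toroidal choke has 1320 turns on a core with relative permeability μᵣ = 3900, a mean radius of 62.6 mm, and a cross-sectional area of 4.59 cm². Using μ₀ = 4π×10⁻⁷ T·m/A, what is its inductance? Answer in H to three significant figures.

For a thin toroid, L = μ₀μᵣN²A/(2πR).
L = (4π×10⁻⁷)(3900)(1320)²(4.590×10^-4) / (2π×6.260×10^-2 m) = 9.965 H.

L ≈ 9.97 H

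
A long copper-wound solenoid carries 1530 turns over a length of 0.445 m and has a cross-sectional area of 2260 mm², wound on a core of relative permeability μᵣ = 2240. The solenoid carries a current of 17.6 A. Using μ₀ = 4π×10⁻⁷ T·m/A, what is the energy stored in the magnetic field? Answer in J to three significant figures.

A = 2260 mm² = 2.260×10^-3 m².
L = μ₀μᵣN²A/ℓ = (4π×10⁻⁷)(2240)(1530)²(2.260×10^-3)/(0.445) = 33.46 H.
U = ½LI² = ½(33.46)(17.6)² = 5.183×10^3 J.

U ≈ 5180 J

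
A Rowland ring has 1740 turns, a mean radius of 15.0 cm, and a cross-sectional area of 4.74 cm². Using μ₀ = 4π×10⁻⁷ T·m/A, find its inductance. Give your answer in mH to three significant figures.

For a thin toroid, L = μ₀N²A/(2πR).
L = (4π×10⁻⁷)(1740)²(4.740×10^-4) / (2π×0.15 m) = 1.913×10^-3 H.

L ≈ 1.91 mH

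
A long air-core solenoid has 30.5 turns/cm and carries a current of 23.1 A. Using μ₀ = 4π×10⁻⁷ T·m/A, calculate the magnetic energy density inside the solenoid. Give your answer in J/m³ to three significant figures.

B = μ₀nI = (4π×10⁻⁷)(3.050×10^3)(23.1) = 8.854×10^-2 T.
u = B²/(2μ₀) = (8.854×10^-2)²/(2×4π×10⁻⁷) = 3.119×10^3 J/m³.

u ≈ 3120 J/m³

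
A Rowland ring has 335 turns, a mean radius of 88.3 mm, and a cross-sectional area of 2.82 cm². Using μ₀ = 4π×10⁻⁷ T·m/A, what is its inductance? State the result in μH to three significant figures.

For a thin toroid, L = μ₀N²A/(2πR).
L = (4π×10⁻⁷)(335)²(2.820×10^-4) / (2π×8.830×10^-2 m) = 7.168×10^-5 H.

L ≈ 71.7 μH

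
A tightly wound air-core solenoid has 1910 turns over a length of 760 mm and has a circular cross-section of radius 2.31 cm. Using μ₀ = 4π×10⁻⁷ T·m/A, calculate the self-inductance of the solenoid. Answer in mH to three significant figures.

A = πr² = π(2.310×10^-2 m)² = 1.676×10^-3 m².
For a long solenoid, L = μ₀N²A/ℓ.
L = (4π×10⁻⁷)(1910)²(1.676×10^-3)/(0.76 m) = 1.011×10^-2 H.

L ≈ 10.1 mH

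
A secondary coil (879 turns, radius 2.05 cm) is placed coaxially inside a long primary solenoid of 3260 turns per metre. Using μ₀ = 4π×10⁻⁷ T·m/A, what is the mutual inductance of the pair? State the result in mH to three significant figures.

The outer solenoid produces a uniform field B₁ = μ₀n₁I₁ across the inner coil,
so the flux linkage is N₂Φ = N₂B₁A₂ = μ₀n₁N₂A₂·I₁, giving M = μ₀n₁N₂A₂.
A₂ = πr² = π(2.050×10^-2 m)² = 1.320×10^-3 m².
M = (4π×10⁻⁷)(3260)(879)(1.320×10^-3) = 4.754×10^-3 H.

M ≈ 4.75 mH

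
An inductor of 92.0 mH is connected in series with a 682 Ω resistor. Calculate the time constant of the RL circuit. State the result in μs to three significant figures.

τ = L/R = (9.200×10^-2 H)/(682 Ω) = 1.349×10^-4 s.

τ ≈ 135 μs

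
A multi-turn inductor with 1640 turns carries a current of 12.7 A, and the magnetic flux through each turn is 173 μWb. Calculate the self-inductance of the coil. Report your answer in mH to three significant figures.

Self-inductance is defined by L = NΦ_B/I (flux linkage over current).
L = (1640)(1.730×10^-4 Wb)/(12.7 A) = 2.234×10^-2 H.

L ≈ 22.3 mH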